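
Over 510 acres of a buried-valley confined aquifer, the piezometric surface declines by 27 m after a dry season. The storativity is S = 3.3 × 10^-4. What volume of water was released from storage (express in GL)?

A = 510 acres = 2.064 × 10^6 m²
ΔV = S × A × Δh = 3.3 × 10^-4 × 2.064 × 10^6 m² × 27 m = 18390 m³
ΔV = 18390 m³ = 0.01839 GL

ΔV ≈ 0.0184 GL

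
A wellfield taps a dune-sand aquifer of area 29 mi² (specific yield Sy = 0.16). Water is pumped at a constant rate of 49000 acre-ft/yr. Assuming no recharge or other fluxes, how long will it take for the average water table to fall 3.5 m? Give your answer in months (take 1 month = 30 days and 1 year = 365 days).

t ≈ 8.47 months

A = 29 mi² = 7.511 × 10^7 m²
ΔV = Sy × A × Δh = 0.16 × 7.511 × 10^7 × 3.5 = 4.206 × 10^7 m³
Q = 49000 acre-ft/yr = 1.656 × 10^5 m³/d
t = ΔV / Q = 4.206 × 10^7 m³ / 1.656 × 10^5 m³/d = 254 d
t = 254 d ≈ 8.467 months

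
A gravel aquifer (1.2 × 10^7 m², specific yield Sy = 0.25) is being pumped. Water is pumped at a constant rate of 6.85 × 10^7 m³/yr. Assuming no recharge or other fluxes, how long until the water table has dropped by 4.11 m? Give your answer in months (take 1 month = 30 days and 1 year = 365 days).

ΔV = Sy × A × Δh = 0.25 × 1.2 × 10^7 × 4.11 = 1.233 × 10^7 m³
Q = 6.85 × 10^7 m³/yr = 1.877 × 10^5 m³/d
t = ΔV / Q = 1.233 × 10^7 m³ / 1.877 × 10^5 m³/d = 65.7 d
t = 65.7 d ≈ 2.19 months

t ≈ 2.19 months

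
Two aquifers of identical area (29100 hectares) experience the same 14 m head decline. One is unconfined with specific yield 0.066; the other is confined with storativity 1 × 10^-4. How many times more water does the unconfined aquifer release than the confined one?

ΔV_u / ΔV_c ≈ 660

A = 29100 hectares = 2.91 × 10^8 m²
Unconfined: ΔV_u = Sy × A × Δh = 0.066 × 2.91 × 10^8 × 14 = 2.689 × 10^8 m³
Confined: ΔV_c = S × A × Δh = 1 × 10^-4 × 2.91 × 10^8 × 14 = 4.074 × 10^5 m³
Ratio = ΔV_u / ΔV_c = Sy / S = 0.066 / 1 × 10^-4 = 660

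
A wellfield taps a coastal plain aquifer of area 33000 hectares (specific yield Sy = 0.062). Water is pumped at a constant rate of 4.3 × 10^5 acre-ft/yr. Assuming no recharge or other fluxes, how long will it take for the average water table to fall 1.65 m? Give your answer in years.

A = 33000 hectares = 3.3 × 10^8 m²
ΔV = Sy × A × Δh = 0.062 × 3.3 × 10^8 × 1.65 = 3.376 × 10^7 m³
Q = 4.3 × 10^5 acre-ft/yr = 1.453 × 10^6 m³/d
t = ΔV / Q = 3.376 × 10^7 m³ / 1.453 × 10^6 m³/d = 23.23 d
t = 23.23 d ≈ 0.06365 years

t ≈ 0.0636 years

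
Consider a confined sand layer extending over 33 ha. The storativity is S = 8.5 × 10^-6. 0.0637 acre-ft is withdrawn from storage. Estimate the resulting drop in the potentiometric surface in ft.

A = 33 ha = 3.3 × 10^5 m²
ΔV = 0.0637 acre-ft = 78.57 m³
Δh = ΔV / (S × A) = 78.57 m³ / (8.5 × 10^-6 × 3.3 × 10^5 m²) = 28.01 m
Δh = 28.01 m = 91.9 ft

Δh ≈ 91.9 ft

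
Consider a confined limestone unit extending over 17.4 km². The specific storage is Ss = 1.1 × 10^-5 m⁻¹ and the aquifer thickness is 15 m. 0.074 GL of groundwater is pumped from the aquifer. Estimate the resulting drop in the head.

Δh ≈ 25.8 m

S = Ss × b = 1.1 × 10^-5 m⁻¹ × 15 m = 1.65 × 10^-4
A = 17.4 km² = 1.74 × 10^7 m²
ΔV = 0.074 GL = 74000 m³
Δh = ΔV / (S × A) = 74000 m³ / (1.65 × 10^-4 × 1.74 × 10^7 m²) = 25.77 m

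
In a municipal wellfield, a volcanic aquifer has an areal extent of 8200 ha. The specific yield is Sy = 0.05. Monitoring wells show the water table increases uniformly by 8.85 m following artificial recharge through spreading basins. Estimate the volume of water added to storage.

A = 8200 ha = 8.2 × 10^7 m²
ΔV = Sy × A × Δh = 0.05 × 8.2 × 10^7 m² × 8.85 m = 3.628 × 10^7 m³

ΔV ≈ 3.63 × 10^7 m³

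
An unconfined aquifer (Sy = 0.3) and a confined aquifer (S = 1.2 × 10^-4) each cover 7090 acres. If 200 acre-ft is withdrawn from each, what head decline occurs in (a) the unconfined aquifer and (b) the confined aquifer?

Δh_u ≈ 0.0287 m; Δh_c ≈ 71.7 m

A = 7090 acres = 2.869 × 10^7 m²
ΔV = 200 acre-ft = 2.467 × 10^5 m³
Unconfined: Δh_u = ΔV/(Sy·A) = 2.467 × 10^5/(0.3 × 2.869 × 10^7) = 0.02866 m
Confined: Δh_c = ΔV/(S·A) = 2.467 × 10^5/(1.2 × 10^-4 × 2.869 × 10^7) = 71.65 m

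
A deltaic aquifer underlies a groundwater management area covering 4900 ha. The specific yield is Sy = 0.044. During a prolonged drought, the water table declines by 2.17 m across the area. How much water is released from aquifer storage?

ΔV ≈ 4.68 × 10^6 m³

A = 4900 ha = 4.9 × 10^7 m²
ΔV = Sy × A × Δh = 0.044 × 4.9 × 10^7 m² × 2.17 m = 4.679 × 10^6 m³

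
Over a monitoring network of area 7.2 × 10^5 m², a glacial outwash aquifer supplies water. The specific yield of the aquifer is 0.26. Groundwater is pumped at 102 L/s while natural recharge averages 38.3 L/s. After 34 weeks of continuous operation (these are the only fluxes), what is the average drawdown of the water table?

Δh ≈ 7 m

Net abstraction = 102 − 38.3 = 63.7 L/s
Q_net = 63.7 L/s = 5504 m³/d
t = 34 weeks = 238 d
ΔV = Q × t = 5504 m³/d × 238 d = 1.31 × 10^6 m³
Δh = ΔV / (Sy × A) = 1.31 × 10^6 / (0.26 × 7.2 × 10^5) = 6.997 m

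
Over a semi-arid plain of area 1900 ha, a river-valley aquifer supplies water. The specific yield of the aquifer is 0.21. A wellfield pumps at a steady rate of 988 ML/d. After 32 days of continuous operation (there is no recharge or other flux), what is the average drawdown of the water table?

A = 1900 ha = 1.9 × 10^7 m²
Q = 988 ML/d = 9.88 × 10^5 m³/d
ΔV = Q × t = 9.88 × 10^5 m³/d × 32 d = 3.162 × 10^7 m³
Δh = ΔV / (Sy × A) = 3.162 × 10^7 / (0.21 × 1.9 × 10^7) = 7.924 m

Δh ≈ 7.92 m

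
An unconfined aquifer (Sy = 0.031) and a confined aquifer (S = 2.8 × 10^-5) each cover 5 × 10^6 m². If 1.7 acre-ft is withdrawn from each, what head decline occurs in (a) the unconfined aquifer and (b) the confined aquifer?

ΔV = 1.7 acre-ft = 2097 m³
Unconfined: Δh_u = ΔV/(Sy·A) = 2097/(0.031 × 5 × 10^6) = 0.01353 m
Confined: Δh_c = ΔV/(S·A) = 2097/(2.8 × 10^-5 × 5 × 10^6) = 14.98 m

Δh_u ≈ 0.0135 m; Δh_c ≈ 15 m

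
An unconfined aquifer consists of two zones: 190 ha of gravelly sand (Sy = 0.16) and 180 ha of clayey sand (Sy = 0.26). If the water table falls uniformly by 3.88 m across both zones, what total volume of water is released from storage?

ΔV ≈ 3 × 10^6 m³

A₁ = 190 ha = 1.9 × 10^6 m²; A₂ = 180 ha = 1.8 × 10^6 m²
ΔV₁ = 0.16 × 1.9 × 10^6 × 3.88 = 1.18 × 10^6 m³
ΔV₂ = 0.26 × 1.8 × 10^6 × 3.88 = 1.816 × 10^6 m³
ΔV = ΔV₁ + ΔV₂ = 2.995 × 10^6 m³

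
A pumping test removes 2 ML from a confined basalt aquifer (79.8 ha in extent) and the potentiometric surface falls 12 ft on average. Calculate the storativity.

S ≈ 6.9 × 10^-4

A = 79.8 ha = 7.98 × 10^5 m²
Δh = 12 ft = 3.658 m
ΔV = 2 ML = 2000 m³
S = ΔV / (A × Δh) = 2000 m³ / (7.98 × 10^5 m² × 3.658 m) = 6.852 × 10^-4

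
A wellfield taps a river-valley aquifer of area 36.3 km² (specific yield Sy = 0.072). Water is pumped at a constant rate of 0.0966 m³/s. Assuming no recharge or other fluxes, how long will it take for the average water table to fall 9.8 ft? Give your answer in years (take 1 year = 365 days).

t ≈ 2.56 years

A = 36.3 km² = 3.63 × 10^7 m²
Δh = 9.8 ft = 2.987 m
ΔV = Sy × A × Δh = 0.072 × 3.63 × 10^7 × 2.987 = 7.807 × 10^6 m³
Q = 0.0966 m³/s = 8346 m³/d
t = ΔV / Q = 7.807 × 10^6 m³ / 8346 m³/d = 935.4 d
t = 935.4 d ≈ 2.563 years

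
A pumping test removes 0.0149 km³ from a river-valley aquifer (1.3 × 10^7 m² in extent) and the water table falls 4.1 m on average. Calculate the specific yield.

Sy ≈ 0.28

ΔV = 0.0149 km³ = 1.49 × 10^7 m³
Sy = ΔV / (A × Δh) = 1.49 × 10^7 m³ / (1.3 × 10^7 m² × 4.1 m) = 0.2795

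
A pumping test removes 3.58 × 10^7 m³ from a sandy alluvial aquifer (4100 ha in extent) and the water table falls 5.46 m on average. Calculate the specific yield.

A = 4100 ha = 4.1 × 10^7 m²
Sy = ΔV / (A × Δh) = 3.58 × 10^7 m³ / (4.1 × 10^7 m² × 5.46 m) = 0.1599

Sy ≈ 0.16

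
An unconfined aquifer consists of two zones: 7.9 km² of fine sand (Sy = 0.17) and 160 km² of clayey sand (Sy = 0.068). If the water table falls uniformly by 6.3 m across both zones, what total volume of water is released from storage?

ΔV ≈ 7.7 × 10^7 m³

A₁ = 7.9 km² = 7.9 × 10^6 m²; A₂ = 160 km² = 1.6 × 10^8 m²
ΔV₁ = 0.17 × 7.9 × 10^6 × 6.3 = 8.461 × 10^6 m³
ΔV₂ = 0.068 × 1.6 × 10^8 × 6.3 = 6.854 × 10^7 m³
ΔV = ΔV₁ + ΔV₂ = 7.7 × 10^7 m³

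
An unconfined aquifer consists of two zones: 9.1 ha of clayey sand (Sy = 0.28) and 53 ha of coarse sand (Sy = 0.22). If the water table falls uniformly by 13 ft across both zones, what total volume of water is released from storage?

ΔV ≈ 5.63 × 10^5 m³

A₁ = 9.1 ha = 91000 m²; A₂ = 53 ha = 5.3 × 10^5 m²
Δh = 13 ft = 3.962 m
ΔV₁ = 0.28 × 91000 × 3.962 = 1.01 × 10^5 m³
ΔV₂ = 0.22 × 5.3 × 10^5 × 3.962 = 4.62 × 10^5 m³
ΔV = ΔV₁ + ΔV₂ = 5.63 × 10^5 m³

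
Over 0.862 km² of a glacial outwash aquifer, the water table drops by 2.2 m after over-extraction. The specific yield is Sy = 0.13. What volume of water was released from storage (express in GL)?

A = 0.862 km² = 8.62 × 10^5 m²
ΔV = Sy × A × Δh = 0.13 × 8.62 × 10^5 m² × 2.2 m = 2.465 × 10^5 m³
ΔV = 2.465 × 10^5 m³ = 0.2465 GL

ΔV ≈ 0.247 GL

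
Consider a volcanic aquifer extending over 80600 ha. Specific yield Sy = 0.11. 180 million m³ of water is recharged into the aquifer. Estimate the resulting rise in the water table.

Δh ≈ 2.03 m

A = 80600 ha = 8.06 × 10^8 m²
ΔV = 180 million m³ = 1.8 × 10^8 m³
Δh = ΔV / (Sy × A) = 1.8 × 10^8 m³ / (0.11 × 8.06 × 10^8 m²) = 2.03 m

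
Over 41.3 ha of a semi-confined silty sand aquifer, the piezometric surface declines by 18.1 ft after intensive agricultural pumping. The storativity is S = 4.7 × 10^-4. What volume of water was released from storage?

ΔV ≈ 1070 m³

A = 41.3 ha = 4.13 × 10^5 m²
Δh = 18.1 ft = 5.517 m
ΔV = S × A × Δh = 4.7 × 10^-4 × 4.13 × 10^5 m² × 5.517 m = 1071 m³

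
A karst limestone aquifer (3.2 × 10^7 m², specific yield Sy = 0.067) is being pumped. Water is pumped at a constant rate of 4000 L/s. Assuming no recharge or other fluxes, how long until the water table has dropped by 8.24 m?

ΔV = Sy × A × Δh = 0.067 × 3.2 × 10^7 × 8.24 = 1.767 × 10^7 m³
Q = 4000 L/s = 3.456 × 10^5 m³/d
t = ΔV / Q = 1.767 × 10^7 m³ / 3.456 × 10^5 m³/d = 51.12 d

t ≈ 51.1 days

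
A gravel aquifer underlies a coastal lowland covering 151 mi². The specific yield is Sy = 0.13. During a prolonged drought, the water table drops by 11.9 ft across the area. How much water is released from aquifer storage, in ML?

ΔV ≈ 1.84 × 10^5 ML

A = 151 mi² = 3.911 × 10^8 m²
Δh = 11.9 ft = 3.627 m
ΔV = Sy × A × Δh = 0.13 × 3.911 × 10^8 m² × 3.627 m = 1.844 × 10^8 m³
ΔV = 1.844 × 10^8 m³ = 1.844 × 10^5 ML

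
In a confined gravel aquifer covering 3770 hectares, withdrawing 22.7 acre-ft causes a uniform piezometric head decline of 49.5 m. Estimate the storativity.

A = 3770 hectares = 3.77 × 10^7 m²
ΔV = 22.7 acre-ft = 28000 m³
S = ΔV / (A × Δh) = 28000 m³ / (3.77 × 10^7 m² × 49.5 m) = 1.5 × 10^-5

S ≈ 1.5 × 10^-5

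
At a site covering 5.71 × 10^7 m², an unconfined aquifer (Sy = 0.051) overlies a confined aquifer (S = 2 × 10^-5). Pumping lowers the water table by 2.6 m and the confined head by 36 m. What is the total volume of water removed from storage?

ΔV ≈ 7.61 × 10^6 m³

Unconfined: ΔV_u = Sy × A × Δh_u = 0.051 × 5.71 × 10^7 × 2.6 = 7.571 × 10^6 m³
Confined: ΔV_c = S × A × Δh_c = 2 × 10^-5 × 5.71 × 10^7 × 36 = 41110 m³
Total ΔV = 7.571 × 10^6 + 41110 = 7.613 × 10^6 m³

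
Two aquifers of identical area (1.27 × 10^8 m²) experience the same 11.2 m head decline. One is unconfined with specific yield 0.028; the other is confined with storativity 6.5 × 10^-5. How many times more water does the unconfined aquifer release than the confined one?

Unconfined: ΔV_u = Sy × A × Δh = 0.028 × 1.27 × 10^8 × 11.2 = 3.983 × 10^7 m³
Confined: ΔV_c = S × A × Δh = 6.5 × 10^-5 × 1.27 × 10^8 × 11.2 = 92460 m³
Ratio = ΔV_u / ΔV_c = Sy / S = 0.028 / 6.5 × 10^-5 = 430.8

ΔV_u / ΔV_c ≈ 431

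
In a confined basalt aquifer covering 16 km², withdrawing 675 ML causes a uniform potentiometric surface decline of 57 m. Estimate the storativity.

S ≈ 7.4 × 10^-4

A = 16 km² = 1.6 × 10^7 m²
ΔV = 675 ML = 6.75 × 10^5 m³
S = ΔV / (A × Δh) = 6.75 × 10^5 m³ / (1.6 × 10^7 m² × 57 m) = 7.401 × 10^-4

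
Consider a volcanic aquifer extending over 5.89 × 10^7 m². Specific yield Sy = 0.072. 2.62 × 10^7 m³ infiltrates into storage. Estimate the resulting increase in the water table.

Δh ≈ 6.18 m

Δh = ΔV / (Sy × A) = 2.62 × 10^7 m³ / (0.072 × 5.89 × 10^7 m²) = 6.178 m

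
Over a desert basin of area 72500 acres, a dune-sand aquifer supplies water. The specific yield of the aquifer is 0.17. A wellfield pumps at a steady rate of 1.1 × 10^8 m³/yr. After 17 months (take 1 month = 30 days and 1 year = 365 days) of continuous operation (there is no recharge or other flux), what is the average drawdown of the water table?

Δh ≈ 3.08 m

A = 72500 acres = 2.934 × 10^8 m²
Q = 1.1 × 10^8 m³/yr = 3.014 × 10^5 m³/d
t = 17 months = 510 d
ΔV = Q × t = 3.014 × 10^5 m³/d × 510 d = 1.537 × 10^8 m³
Δh = ΔV / (Sy × A) = 1.537 × 10^8 / (0.17 × 2.934 × 10^8) = 3.082 m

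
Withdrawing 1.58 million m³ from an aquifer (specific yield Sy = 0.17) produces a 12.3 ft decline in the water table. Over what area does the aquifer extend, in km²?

A ≈ 2.48 km²

Δh = 12.3 ft = 3.749 m
ΔV = 1.58 million m³ = 1.58 × 10^6 m³
A = ΔV / (Sy × Δh) = 1.58 × 10^6 / (0.17 × 3.749) = 2.479 × 10^6 m²
A = 2.479 × 10^6 m² = 2.479 km²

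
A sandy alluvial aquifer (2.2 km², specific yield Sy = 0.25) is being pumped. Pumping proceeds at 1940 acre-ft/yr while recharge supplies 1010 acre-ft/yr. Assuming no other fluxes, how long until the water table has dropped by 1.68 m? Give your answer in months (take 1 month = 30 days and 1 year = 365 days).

A = 2.2 km² = 2.2 × 10^6 m²
ΔV = Sy × A × Δh = 0.25 × 2.2 × 10^6 × 1.68 = 9.24 × 10^5 m³
Net withdrawal = 1940 − 1010 = 930 acre-ft/yr = 3143 m³/d
t = ΔV / Q = 9.24 × 10^5 m³ / 3143 m³/d = 294 d
t = 294 d ≈ 9.8 months

t ≈ 9.8 months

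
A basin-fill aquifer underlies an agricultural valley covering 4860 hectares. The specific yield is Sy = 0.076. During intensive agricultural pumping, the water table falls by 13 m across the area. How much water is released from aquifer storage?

A = 4860 hectares = 4.86 × 10^7 m²
ΔV = Sy × A × Δh = 0.076 × 4.86 × 10^7 m² × 13 m = 4.802 × 10^7 m³

ΔV ≈ 4.8 × 10^7 m³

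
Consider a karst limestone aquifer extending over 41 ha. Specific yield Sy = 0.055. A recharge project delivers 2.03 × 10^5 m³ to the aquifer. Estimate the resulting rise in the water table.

A = 41 ha = 4.1 × 10^5 m²
Δh = ΔV / (Sy × A) = 2.03 × 10^5 m³ / (0.055 × 4.1 × 10^5 m²) = 9.002 m

Δh ≈ 9 m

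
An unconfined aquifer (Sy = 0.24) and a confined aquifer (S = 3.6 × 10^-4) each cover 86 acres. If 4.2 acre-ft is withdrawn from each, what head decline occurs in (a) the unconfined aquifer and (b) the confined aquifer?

A = 86 acres = 3.48 × 10^5 m²
ΔV = 4.2 acre-ft = 5181 m³
Unconfined: Δh_u = ΔV/(Sy·A) = 5181/(0.24 × 3.48 × 10^5) = 0.06202 m
Confined: Δh_c = ΔV/(S·A) = 5181/(3.6 × 10^-4 × 3.48 × 10^5) = 41.35 m

Δh_u ≈ 0.062 m; Δh_c ≈ 41.3 m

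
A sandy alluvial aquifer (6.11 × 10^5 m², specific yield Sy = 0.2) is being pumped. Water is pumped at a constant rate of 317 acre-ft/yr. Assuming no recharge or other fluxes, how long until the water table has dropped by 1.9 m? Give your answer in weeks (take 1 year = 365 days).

t ≈ 31 weeks

ΔV = Sy × A × Δh = 0.2 × 6.11 × 10^5 × 1.9 = 2.322 × 10^5 m³
Q = 317 acre-ft/yr = 1071 m³/d
t = ΔV / Q = 2.322 × 10^5 m³ / 1071 m³/d = 216.7 d
t = 216.7 d ≈ 30.96 weeks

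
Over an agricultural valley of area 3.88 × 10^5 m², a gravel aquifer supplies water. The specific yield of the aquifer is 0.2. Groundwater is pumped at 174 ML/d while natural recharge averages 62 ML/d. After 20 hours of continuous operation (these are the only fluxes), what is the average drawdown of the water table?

Δh ≈ 1.2 m

Net abstraction = 174 − 62 = 112 ML/d
Q_net = 112 ML/d = 1.12 × 10^5 m³/d
t = 20 hours = 0.8333 d
ΔV = Q × t = 1.12 × 10^5 m³/d × 0.8333 d = 93330 m³
Δh = ΔV / (Sy × A) = 93330 / (0.2 × 3.88 × 10^5) = 1.203 m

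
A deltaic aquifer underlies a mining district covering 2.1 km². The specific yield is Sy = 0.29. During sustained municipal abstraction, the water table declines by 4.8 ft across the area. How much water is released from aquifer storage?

ΔV ≈ 8.91 × 10^5 m³

A = 2.1 km² = 2.1 × 10^6 m²
Δh = 4.8 ft = 1.463 m
ΔV = Sy × A × Δh = 0.29 × 2.1 × 10^6 m² × 1.463 m = 8.91 × 10^5 m³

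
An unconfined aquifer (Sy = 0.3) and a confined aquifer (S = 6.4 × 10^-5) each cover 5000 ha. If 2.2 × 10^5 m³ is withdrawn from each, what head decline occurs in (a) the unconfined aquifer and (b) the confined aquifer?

A = 5000 ha = 5 × 10^7 m²
Unconfined: Δh_u = ΔV/(Sy·A) = 2.2 × 10^5/(0.3 × 5 × 10^7) = 0.01467 m
Confined: Δh_c = ΔV/(S·A) = 2.2 × 10^5/(6.4 × 10^-5 × 5 × 10^7) = 68.75 m

Δh_u ≈ 0.0147 m; Δh_c ≈ 68.8 m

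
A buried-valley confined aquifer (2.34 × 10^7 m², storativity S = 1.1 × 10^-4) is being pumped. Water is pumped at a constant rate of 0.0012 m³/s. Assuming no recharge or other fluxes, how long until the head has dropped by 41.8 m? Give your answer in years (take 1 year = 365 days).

t ≈ 2.84 years

ΔV = S × A × Δh = 1.1 × 10^-4 × 2.34 × 10^7 × 41.8 = 1.076 × 10^5 m³
Q = 0.0012 m³/s = 103.7 m³/d
t = ΔV / Q = 1.076 × 10^5 m³ / 103.7 m³/d = 1038 d
t = 1038 d ≈ 2.843 years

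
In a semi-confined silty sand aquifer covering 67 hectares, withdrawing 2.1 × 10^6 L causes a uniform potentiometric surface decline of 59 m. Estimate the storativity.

S ≈ 5.3 × 10^-5

A = 67 hectares = 6.7 × 10^5 m²
ΔV = 2.1 × 10^6 L = 2100 m³
S = ΔV / (A × Δh) = 2100 m³ / (6.7 × 10^5 m² × 59 m) = 5.312 × 10^-5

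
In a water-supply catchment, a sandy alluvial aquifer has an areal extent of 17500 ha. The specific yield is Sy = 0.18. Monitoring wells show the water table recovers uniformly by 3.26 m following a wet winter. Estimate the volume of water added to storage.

A = 17500 ha = 1.75 × 10^8 m²
ΔV = Sy × A × Δh = 0.18 × 1.75 × 10^8 m² × 3.26 m = 1.027 × 10^8 m³

ΔV ≈ 1.03 × 10^8 m³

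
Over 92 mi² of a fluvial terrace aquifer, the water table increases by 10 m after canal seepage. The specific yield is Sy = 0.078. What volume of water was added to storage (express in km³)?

A = 92 mi² = 2.383 × 10^8 m²
ΔV = Sy × A × Δh = 0.078 × 2.383 × 10^8 m² × 10 m = 1.859 × 10^8 m³
ΔV = 1.859 × 10^8 m³ = 0.1859 km³

ΔV ≈ 0.186 km³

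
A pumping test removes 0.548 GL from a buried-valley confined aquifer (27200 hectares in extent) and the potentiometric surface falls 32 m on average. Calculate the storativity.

S ≈ 6.3 × 10^-5

A = 27200 hectares = 2.72 × 10^8 m²
ΔV = 0.548 GL = 5.48 × 10^5 m³
S = ΔV / (A × Δh) = 5.48 × 10^5 m³ / (2.72 × 10^8 m² × 32 m) = 6.296 × 10^-5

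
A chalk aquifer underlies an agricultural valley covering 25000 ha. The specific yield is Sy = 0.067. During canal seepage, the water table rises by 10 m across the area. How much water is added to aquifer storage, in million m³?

ΔV ≈ 168 million m³

A = 25000 ha = 2.5 × 10^8 m²
ΔV = Sy × A × Δh = 0.067 × 2.5 × 10^8 m² × 10 m = 1.675 × 10^8 m³
ΔV = 1.675 × 10^8 m³ = 167.5 million m³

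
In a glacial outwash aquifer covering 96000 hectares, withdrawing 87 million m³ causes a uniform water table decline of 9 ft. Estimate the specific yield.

A = 96000 hectares = 9.6 × 10^8 m²
Δh = 9 ft = 2.743 m
ΔV = 87 million m³ = 8.7 × 10^7 m³
Sy = ΔV / (A × Δh) = 8.7 × 10^7 m³ / (9.6 × 10^8 m² × 2.743 m) = 0.03304

Sy ≈ 0.033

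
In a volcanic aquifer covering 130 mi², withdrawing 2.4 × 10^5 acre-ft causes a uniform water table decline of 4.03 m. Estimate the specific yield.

A = 130 mi² = 3.367 × 10^8 m²
ΔV = 2.4 × 10^5 acre-ft = 2.96 × 10^8 m³
Sy = ΔV / (A × Δh) = 2.96 × 10^8 m³ / (3.367 × 10^8 m² × 4.03 m) = 0.2182

Sy ≈ 0.22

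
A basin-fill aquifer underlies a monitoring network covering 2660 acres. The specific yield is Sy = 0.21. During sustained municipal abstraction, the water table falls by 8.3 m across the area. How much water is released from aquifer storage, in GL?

ΔV ≈ 18.8 GL

A = 2660 acres = 1.076 × 10^7 m²
ΔV = Sy × A × Δh = 0.21 × 1.076 × 10^7 m² × 8.3 m = 1.876 × 10^7 m³
ΔV = 1.876 × 10^7 m³ = 18.76 GL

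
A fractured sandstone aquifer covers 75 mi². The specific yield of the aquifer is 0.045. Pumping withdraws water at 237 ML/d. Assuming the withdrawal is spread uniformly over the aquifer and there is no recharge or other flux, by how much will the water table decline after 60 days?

Δh ≈ 1.63 m

A = 75 mi² = 1.942 × 10^8 m²
Q = 237 ML/d = 2.37 × 10^5 m³/d
ΔV = Q × t = 2.37 × 10^5 m³/d × 60 d = 1.422 × 10^7 m³
Δh = ΔV / (Sy × A) = 1.422 × 10^7 / (0.045 × 1.942 × 10^8) = 1.627 m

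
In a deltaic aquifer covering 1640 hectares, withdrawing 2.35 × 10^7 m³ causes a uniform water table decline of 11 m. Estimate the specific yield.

Sy ≈ 0.13

A = 1640 hectares = 1.64 × 10^7 m²
Sy = ΔV / (A × Δh) = 2.35 × 10^7 m³ / (1.64 × 10^7 m² × 11 m) = 0.1303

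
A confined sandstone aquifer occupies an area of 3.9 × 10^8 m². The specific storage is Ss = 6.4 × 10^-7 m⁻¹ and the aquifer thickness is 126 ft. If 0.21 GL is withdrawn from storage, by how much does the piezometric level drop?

b = 126 ft = 38.4 m
S = Ss × b = 6.4 × 10^-7 m⁻¹ × 38.4 m = 2.458 × 10^-5
ΔV = 0.21 GL = 2.1 × 10^5 m³
Δh = ΔV / (S × A) = 2.1 × 10^5 m³ / (2.458 × 10^-5 × 3.9 × 10^8 m²) = 21.91 m

Δh ≈ 21.9 m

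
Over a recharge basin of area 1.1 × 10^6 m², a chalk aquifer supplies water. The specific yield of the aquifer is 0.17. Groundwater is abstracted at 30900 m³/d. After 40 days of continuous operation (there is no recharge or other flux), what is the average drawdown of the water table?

Δh ≈ 6.61 m

ΔV = Q × t = 30900 m³/d × 40 d = 1.236 × 10^6 m³
Δh = ΔV / (Sy × A) = 1.236 × 10^6 / (0.17 × 1.1 × 10^6) = 6.61 m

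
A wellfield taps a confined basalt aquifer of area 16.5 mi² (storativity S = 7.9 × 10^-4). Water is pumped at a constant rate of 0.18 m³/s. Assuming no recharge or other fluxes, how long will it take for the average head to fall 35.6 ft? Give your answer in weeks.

A = 16.5 mi² = 4.273 × 10^7 m²
Δh = 35.6 ft = 10.85 m
ΔV = S × A × Δh = 7.9 × 10^-4 × 4.273 × 10^7 × 10.85 = 3.663 × 10^5 m³
Q = 0.18 m³/s = 15550 m³/d
t = ΔV / Q = 3.663 × 10^5 m³ / 15550 m³/d = 23.56 d
t = 23.56 d ≈ 3.365 weeks

t ≈ 3.37 weeks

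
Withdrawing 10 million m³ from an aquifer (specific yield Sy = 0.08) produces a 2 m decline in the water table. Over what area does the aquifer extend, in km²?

A ≈ 62.5 km²

ΔV = 10 million m³ = 1 × 10^7 m³
A = ΔV / (Sy × Δh) = 1 × 10^7 / (0.08 × 2) = 6.25 × 10^7 m²
A = 6.25 × 10^7 m² = 62.5 km²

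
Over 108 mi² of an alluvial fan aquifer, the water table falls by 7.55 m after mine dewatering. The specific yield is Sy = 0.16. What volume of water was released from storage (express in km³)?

ΔV ≈ 0.338 km³

A = 108 mi² = 2.797 × 10^8 m²
ΔV = Sy × A × Δh = 0.16 × 2.797 × 10^8 m² × 7.55 m = 3.379 × 10^8 m³
ΔV = 3.379 × 10^8 m³ = 0.3379 km³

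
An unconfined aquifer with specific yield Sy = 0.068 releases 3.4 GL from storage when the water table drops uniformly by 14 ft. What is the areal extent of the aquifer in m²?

Δh = 14 ft = 4.267 m
ΔV = 3.4 GL = 3.4 × 10^6 m³
A = ΔV / (Sy × Δh) = 3.4 × 10^6 / (0.068 × 4.267) = 1.172 × 10^7 m²

A ≈ 1.17 × 10^7 m²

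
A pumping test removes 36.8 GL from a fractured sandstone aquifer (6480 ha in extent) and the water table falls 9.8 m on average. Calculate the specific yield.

A = 6480 ha = 6.48 × 10^7 m²
ΔV = 36.8 GL = 3.68 × 10^7 m³
Sy = ΔV / (A × Δh) = 3.68 × 10^7 m³ / (6.48 × 10^7 m² × 9.8 m) = 0.05795

Sy ≈ 0.058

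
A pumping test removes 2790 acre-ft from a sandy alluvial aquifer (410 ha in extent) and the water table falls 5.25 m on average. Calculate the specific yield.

A = 410 ha = 4.1 × 10^6 m²
ΔV = 2790 acre-ft = 3.441 × 10^6 m³
Sy = ΔV / (A × Δh) = 3.441 × 10^6 m³ / (4.1 × 10^6 m² × 5.25 m) = 0.1599

Sy ≈ 0.16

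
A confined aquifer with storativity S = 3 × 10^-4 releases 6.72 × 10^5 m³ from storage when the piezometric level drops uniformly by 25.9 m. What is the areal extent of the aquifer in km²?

A ≈ 86.5 km²

A = ΔV / (S × Δh) = 6.72 × 10^5 / (3 × 10^-4 × 25.9) = 8.649 × 10^7 m²
A = 8.649 × 10^7 m² = 86.49 km²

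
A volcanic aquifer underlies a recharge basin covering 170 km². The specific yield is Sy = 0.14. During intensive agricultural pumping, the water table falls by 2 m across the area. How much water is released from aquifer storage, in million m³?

A = 170 km² = 1.7 × 10^8 m²
ΔV = Sy × A × Δh = 0.14 × 1.7 × 10^8 m² × 2 m = 4.76 × 10^7 m³
ΔV = 4.76 × 10^7 m³ = 47.6 million m³

ΔV ≈ 47.6 million m³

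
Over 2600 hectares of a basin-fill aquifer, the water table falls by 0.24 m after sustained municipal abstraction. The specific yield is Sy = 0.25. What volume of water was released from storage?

A = 2600 hectares = 2.6 × 10^7 m²
ΔV = Sy × A × Δh = 0.25 × 2.6 × 10^7 m² × 0.24 m = 1.56 × 10^6 m³

ΔV ≈ 1.56 × 10^6 m³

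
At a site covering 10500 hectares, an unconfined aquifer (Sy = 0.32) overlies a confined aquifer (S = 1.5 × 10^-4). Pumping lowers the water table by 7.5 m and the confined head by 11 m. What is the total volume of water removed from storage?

A = 10500 hectares = 1.05 × 10^8 m²
Unconfined: ΔV_u = Sy × A × Δh_u = 0.32 × 1.05 × 10^8 × 7.5 = 2.52 × 10^8 m³
Confined: ΔV_c = S × A × Δh_c = 1.5 × 10^-4 × 1.05 × 10^8 × 11 = 1.732 × 10^5 m³
Total ΔV = 2.52 × 10^8 + 1.732 × 10^5 = 2.522 × 10^8 m³

ΔV ≈ 2.52 × 10^8 m³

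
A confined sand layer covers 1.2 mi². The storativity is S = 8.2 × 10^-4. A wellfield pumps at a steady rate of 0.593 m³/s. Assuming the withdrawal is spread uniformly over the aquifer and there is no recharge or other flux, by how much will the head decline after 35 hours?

A = 1.2 mi² = 3.108 × 10^6 m²
Q = 0.593 m³/s = 51240 m³/d
t = 35 hours = 1.458 d
ΔV = Q × t = 51240 m³/d × 1.458 d = 74720 m³
Δh = ΔV / (S × A) = 74720 / (8.2 × 10^-4 × 3.108 × 10^6) = 29.32 m

Δh ≈ 29.3 m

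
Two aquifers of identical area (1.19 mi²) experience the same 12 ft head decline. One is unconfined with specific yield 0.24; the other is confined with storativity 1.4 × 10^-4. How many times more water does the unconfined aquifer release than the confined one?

ΔV_u / ΔV_c ≈ 1710

A = 1.19 mi² = 3.082 × 10^6 m²
Δh = 12 ft = 3.658 m
Unconfined: ΔV_u = Sy × A × Δh = 0.24 × 3.082 × 10^6 × 3.658 = 2.706 × 10^6 m³
Confined: ΔV_c = S × A × Δh = 1.4 × 10^-4 × 3.082 × 10^6 × 3.658 = 1578 m³
Ratio = ΔV_u / ΔV_c = Sy / S = 0.24 / 1.4 × 10^-4 = 1714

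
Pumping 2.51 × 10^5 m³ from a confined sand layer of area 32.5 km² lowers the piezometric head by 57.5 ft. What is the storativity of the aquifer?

A = 32.5 km² = 3.25 × 10^7 m²
Δh = 57.5 ft = 17.53 m
S = ΔV / (A × Δh) = 2.51 × 10^5 m³ / (3.25 × 10^7 m² × 17.53 m) = 4.407 × 10^-4

S ≈ 4.4 × 10^-4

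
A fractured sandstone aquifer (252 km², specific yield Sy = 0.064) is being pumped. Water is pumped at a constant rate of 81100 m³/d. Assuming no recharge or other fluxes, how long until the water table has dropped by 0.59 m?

t ≈ 117 days

A = 252 km² = 2.52 × 10^8 m²
ΔV = Sy × A × Δh = 0.064 × 2.52 × 10^8 × 0.59 = 9.516 × 10^6 m³
t = ΔV / Q = 9.516 × 10^6 m³ / 81100 m³/d = 117.3 d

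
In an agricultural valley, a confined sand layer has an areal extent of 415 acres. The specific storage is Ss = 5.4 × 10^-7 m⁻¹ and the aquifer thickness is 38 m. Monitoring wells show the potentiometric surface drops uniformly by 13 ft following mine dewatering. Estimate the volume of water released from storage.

ΔV ≈ 137 m³

S = Ss × b = 5.4 × 10^-7 m⁻¹ × 38 m = 2.052 × 10^-5
A = 415 acres = 1.679 × 10^6 m²
Δh = 13 ft = 3.962 m
ΔV = S × A × Δh = 2.052 × 10^-5 × 1.679 × 10^6 m² × 3.962 m = 136.6 m³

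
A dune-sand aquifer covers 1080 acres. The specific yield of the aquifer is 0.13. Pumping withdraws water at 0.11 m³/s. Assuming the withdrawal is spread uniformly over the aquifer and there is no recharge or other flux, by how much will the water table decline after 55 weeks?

A = 1080 acres = 4.371 × 10^6 m²
Q = 0.11 m³/s = 9504 m³/d
t = 55 weeks = 385 d
ΔV = Q × t = 9504 m³/d × 385 d = 3.659 × 10^6 m³
Δh = ΔV / (Sy × A) = 3.659 × 10^6 / (0.13 × 4.371 × 10^6) = 6.44 m

Δh ≈ 6.44 m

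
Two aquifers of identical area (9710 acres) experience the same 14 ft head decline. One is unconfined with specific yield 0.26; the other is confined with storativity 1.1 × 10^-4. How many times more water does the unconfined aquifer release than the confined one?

A = 9710 acres = 3.929 × 10^7 m²
Δh = 14 ft = 4.267 m
Unconfined: ΔV_u = Sy × A × Δh = 0.26 × 3.929 × 10^7 × 4.267 = 4.36 × 10^7 m³
Confined: ΔV_c = S × A × Δh = 1.1 × 10^-4 × 3.929 × 10^7 × 4.267 = 18440 m³
Ratio = ΔV_u / ΔV_c = Sy / S = 0.26 / 1.1 × 10^-4 = 2364

ΔV_u / ΔV_c ≈ 2360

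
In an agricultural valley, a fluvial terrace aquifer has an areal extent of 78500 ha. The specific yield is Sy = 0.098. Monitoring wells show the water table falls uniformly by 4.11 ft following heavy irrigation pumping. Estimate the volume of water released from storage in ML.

ΔV ≈ 96400 ML

A = 78500 ha = 7.85 × 10^8 m²
Δh = 4.11 ft = 1.253 m
ΔV = Sy × A × Δh = 0.098 × 7.85 × 10^8 m² × 1.253 m = 9.637 × 10^7 m³
ΔV = 9.637 × 10^7 m³ = 96370 ML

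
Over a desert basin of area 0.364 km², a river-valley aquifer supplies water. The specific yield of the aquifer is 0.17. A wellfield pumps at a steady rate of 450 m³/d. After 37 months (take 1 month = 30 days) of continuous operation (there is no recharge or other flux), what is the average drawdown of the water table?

A = 0.364 km² = 3.64 × 10^5 m²
t = 37 months = 1110 d
ΔV = Q × t = 450 m³/d × 1110 d = 4.995 × 10^5 m³
Δh = ΔV / (Sy × A) = 4.995 × 10^5 / (0.17 × 3.64 × 10^5) = 8.072 m

Δh ≈ 8.07 m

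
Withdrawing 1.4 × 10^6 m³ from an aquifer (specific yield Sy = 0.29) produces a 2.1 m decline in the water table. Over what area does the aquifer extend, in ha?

A = ΔV / (Sy × Δh) = 1.4 × 10^6 / (0.29 × 2.1) = 2.299 × 10^6 m²
A = 2.299 × 10^6 m² = 229.9 ha

A ≈ 230 ha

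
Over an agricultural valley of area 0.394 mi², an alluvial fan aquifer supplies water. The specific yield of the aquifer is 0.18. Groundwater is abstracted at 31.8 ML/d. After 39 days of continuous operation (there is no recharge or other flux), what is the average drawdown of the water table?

Δh ≈ 6.75 m

A = 0.394 mi² = 1.02 × 10^6 m²
Q = 31.8 ML/d = 31800 m³/d
ΔV = Q × t = 31800 m³/d × 39 d = 1.24 × 10^6 m³
Δh = ΔV / (Sy × A) = 1.24 × 10^6 / (0.18 × 1.02 × 10^6) = 6.752 m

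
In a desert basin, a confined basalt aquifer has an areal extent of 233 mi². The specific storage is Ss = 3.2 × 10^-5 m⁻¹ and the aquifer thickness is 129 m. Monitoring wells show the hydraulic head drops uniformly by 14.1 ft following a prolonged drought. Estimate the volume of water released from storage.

ΔV ≈ 1.07 × 10^7 m³

S = Ss × b = 3.2 × 10^-5 m⁻¹ × 129 m = 4.128 × 10^-3
A = 233 mi² = 6.035 × 10^8 m²
Δh = 14.1 ft = 4.298 m
ΔV = S × A × Δh = 0.004128 × 6.035 × 10^8 m² × 4.298 m = 1.071 × 10^7 m³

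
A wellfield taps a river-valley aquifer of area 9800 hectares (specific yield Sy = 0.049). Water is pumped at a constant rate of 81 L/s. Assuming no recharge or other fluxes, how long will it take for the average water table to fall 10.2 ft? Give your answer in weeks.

t ≈ 305 weeks

A = 9800 hectares = 9.8 × 10^7 m²
Δh = 10.2 ft = 3.109 m
ΔV = Sy × A × Δh = 0.049 × 9.8 × 10^7 × 3.109 = 1.493 × 10^7 m³
Q = 81 L/s = 6998 m³/d
t = ΔV / Q = 1.493 × 10^7 m³ / 6998 m³/d = 2133 d
t = 2133 d ≈ 304.7 weeks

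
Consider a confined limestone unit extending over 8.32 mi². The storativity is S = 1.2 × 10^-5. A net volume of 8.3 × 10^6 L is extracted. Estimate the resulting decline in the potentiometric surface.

Δh ≈ 32.1 m

A = 8.32 mi² = 2.155 × 10^7 m²
ΔV = 8.3 × 10^6 L = 8300 m³
Δh = ΔV / (S × A) = 8300 m³ / (1.2 × 10^-5 × 2.155 × 10^7 m²) = 32.1 m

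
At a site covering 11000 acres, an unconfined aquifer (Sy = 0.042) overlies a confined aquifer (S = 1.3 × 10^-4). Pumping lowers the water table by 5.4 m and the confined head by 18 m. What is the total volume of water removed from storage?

ΔV ≈ 1.02 × 10^7 m³

A = 11000 acres = 4.452 × 10^7 m²
Unconfined: ΔV_u = Sy × A × Δh_u = 0.042 × 4.452 × 10^7 × 5.4 = 1.01 × 10^7 m³
Confined: ΔV_c = S × A × Δh_c = 1.3 × 10^-4 × 4.452 × 10^7 × 18 = 1.042 × 10^5 m³
Total ΔV = 1.01 × 10^7 + 1.042 × 10^5 = 1.02 × 10^7 m³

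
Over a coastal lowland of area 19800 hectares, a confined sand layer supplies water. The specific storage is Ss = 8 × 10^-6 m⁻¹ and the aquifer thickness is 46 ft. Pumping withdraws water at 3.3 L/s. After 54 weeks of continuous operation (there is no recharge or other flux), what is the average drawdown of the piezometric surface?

b = 46 ft = 14.02 m
S = Ss × b = 8 × 10^-6 m⁻¹ × 14.02 m = 1.122 × 10^-4
A = 19800 hectares = 1.98 × 10^8 m²
Q = 3.3 L/s = 285.1 m³/d
t = 54 weeks = 378 d
ΔV = Q × t = 285.1 m³/d × 378 d = 1.078 × 10^5 m³
Δh = ΔV / (S × A) = 1.078 × 10^5 / (1.122 × 10^-4 × 1.98 × 10^8) = 4.853 m

Δh ≈ 4.85 m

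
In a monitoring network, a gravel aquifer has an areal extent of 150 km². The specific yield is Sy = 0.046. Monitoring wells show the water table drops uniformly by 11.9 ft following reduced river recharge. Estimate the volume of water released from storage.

A = 150 km² = 1.5 × 10^8 m²
Δh = 11.9 ft = 3.627 m
ΔV = Sy × A × Δh = 0.046 × 1.5 × 10^8 m² × 3.627 m = 2.503 × 10^7 m³

ΔV ≈ 2.5 × 10^7 m³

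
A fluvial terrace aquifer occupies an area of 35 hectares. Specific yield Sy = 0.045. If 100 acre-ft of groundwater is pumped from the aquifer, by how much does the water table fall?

A = 35 hectares = 3.5 × 10^5 m²
ΔV = 100 acre-ft = 1.233 × 10^5 m³
Δh = ΔV / (Sy × A) = 1.233 × 10^5 m³ / (0.045 × 3.5 × 10^5 m²) = 7.832 m

Δh ≈ 7.83 m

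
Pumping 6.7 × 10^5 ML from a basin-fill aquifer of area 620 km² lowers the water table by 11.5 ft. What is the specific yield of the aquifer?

Sy ≈ 0.31

A = 620 km² = 6.2 × 10^8 m²
Δh = 11.5 ft = 3.505 m
ΔV = 6.7 × 10^5 ML = 6.7 × 10^8 m³
Sy = ΔV / (A × Δh) = 6.7 × 10^8 m³ / (6.2 × 10^8 m² × 3.505 m) = 0.3083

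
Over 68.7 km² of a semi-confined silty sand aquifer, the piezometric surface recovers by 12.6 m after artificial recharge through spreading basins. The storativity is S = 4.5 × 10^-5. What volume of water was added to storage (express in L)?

ΔV ≈ 3.9 × 10^7 L

A = 68.7 km² = 6.87 × 10^7 m²
ΔV = S × A × Δh = 4.5 × 10^-5 × 6.87 × 10^7 m² × 12.6 m = 38950 m³
ΔV = 38950 m³ = 3.895 × 10^7 L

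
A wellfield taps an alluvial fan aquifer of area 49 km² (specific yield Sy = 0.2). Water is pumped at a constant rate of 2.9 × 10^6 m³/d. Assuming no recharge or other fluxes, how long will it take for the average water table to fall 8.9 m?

A = 49 km² = 4.9 × 10^7 m²
ΔV = Sy × A × Δh = 0.2 × 4.9 × 10^7 × 8.9 = 8.722 × 10^7 m³
t = ΔV / Q = 8.722 × 10^7 m³ / 2.9 × 10^6 m³/d = 30.08 d

t ≈ 30.1 days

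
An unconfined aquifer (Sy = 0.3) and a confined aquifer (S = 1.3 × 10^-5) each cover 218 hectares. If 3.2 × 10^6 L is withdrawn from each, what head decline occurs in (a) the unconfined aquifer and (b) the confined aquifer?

A = 218 hectares = 2.18 × 10^6 m²
ΔV = 3.2 × 10^6 L = 3200 m³
Unconfined: Δh_u = ΔV/(Sy·A) = 3200/(0.3 × 2.18 × 10^6) = 0.004893 m
Confined: Δh_c = ΔV/(S·A) = 3200/(1.3 × 10^-5 × 2.18 × 10^6) = 112.9 m

Δh_u ≈ 0.00489 m; Δh_c ≈ 113 m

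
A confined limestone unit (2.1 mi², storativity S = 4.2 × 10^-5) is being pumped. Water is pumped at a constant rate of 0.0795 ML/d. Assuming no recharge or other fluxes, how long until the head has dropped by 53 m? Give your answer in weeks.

t ≈ 21.8 weeks

A = 2.1 mi² = 5.439 × 10^6 m²
ΔV = S × A × Δh = 4.2 × 10^-5 × 5.439 × 10^6 × 53 = 12110 m³
Q = 0.0795 ML/d = 79.5 m³/d
t = ΔV / Q = 12110 m³ / 79.5 m³/d = 152.3 d
t = 152.3 d ≈ 21.76 weeks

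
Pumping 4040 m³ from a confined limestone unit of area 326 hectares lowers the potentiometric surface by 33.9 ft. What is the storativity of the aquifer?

A = 326 hectares = 3.26 × 10^6 m²
Δh = 33.9 ft = 10.33 m
S = ΔV / (A × Δh) = 4040 m³ / (3.26 × 10^6 m² × 10.33 m) = 1.199 × 10^-4

S ≈ 1.2 × 10^-4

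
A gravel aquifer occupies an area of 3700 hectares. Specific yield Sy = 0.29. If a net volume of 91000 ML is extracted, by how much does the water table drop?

A = 3700 hectares = 3.7 × 10^7 m²
ΔV = 91000 ML = 9.1 × 10^7 m³
Δh = ΔV / (Sy × A) = 9.1 × 10^7 m³ / (0.29 × 3.7 × 10^7 m²) = 8.481 m

Δh ≈ 8.48 m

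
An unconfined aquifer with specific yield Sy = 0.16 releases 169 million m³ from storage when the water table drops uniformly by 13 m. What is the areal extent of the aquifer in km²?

ΔV = 169 million m³ = 1.69 × 10^8 m³
A = ΔV / (Sy × Δh) = 1.69 × 10^8 / (0.16 × 13) = 8.125 × 10^7 m²
A = 8.125 × 10^7 m² = 81.25 km²

A ≈ 81.2 km²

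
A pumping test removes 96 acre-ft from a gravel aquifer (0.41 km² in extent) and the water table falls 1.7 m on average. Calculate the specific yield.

A = 0.41 km² = 4.1 × 10^5 m²
ΔV = 96 acre-ft = 1.184 × 10^5 m³
Sy = ΔV / (A × Δh) = 1.184 × 10^5 m³ / (4.1 × 10^5 m² × 1.7 m) = 0.1699

Sy ≈ 0.17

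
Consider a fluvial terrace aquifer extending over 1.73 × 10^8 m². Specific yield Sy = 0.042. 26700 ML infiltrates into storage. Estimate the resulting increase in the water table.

ΔV = 26700 ML = 2.67 × 10^7 m³
Δh = ΔV / (Sy × A) = 2.67 × 10^7 m³ / (0.042 × 1.73 × 10^8 m²) = 3.675 m

Δh ≈ 3.67 m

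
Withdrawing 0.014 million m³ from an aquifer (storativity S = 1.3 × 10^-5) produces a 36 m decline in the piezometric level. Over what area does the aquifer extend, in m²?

A ≈ 2.99 × 10^7 m²

ΔV = 0.014 million m³ = 14000 m³
A = ΔV / (S × Δh) = 14000 / (1.3 × 10^-5 × 36) = 2.991 × 10^7 m²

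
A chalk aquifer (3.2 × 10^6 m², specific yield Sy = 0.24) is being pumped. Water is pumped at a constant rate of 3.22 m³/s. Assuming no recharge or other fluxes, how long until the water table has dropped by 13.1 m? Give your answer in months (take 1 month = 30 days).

t ≈ 1.21 months

ΔV = Sy × A × Δh = 0.24 × 3.2 × 10^6 × 13.1 = 1.006 × 10^7 m³
Q = 3.22 m³/s = 2.782 × 10^5 m³/d
t = ΔV / Q = 1.006 × 10^7 m³ / 2.782 × 10^5 m³/d = 36.16 d
t = 36.16 d ≈ 1.205 months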